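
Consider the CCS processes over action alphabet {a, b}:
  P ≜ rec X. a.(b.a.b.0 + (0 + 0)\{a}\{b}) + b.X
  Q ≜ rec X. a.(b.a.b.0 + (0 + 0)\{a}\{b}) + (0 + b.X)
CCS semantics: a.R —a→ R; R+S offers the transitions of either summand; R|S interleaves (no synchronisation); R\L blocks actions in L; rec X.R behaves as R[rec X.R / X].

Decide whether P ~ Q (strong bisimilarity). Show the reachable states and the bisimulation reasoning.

P ~ Q

P's transition system — 5 states:
  m0 = rec X. a.(b.a.b.0 + (0 + 0)\{a}\{b}) + b.X :: —a→ m1, —b→ m0
  m1 = b.a.b.0 + (0 + 0)\{a}\{b} :: —b→ m2
  m2 = a.b.0 :: —a→ m3
  m3 = b.0 :: —b→ m4
  m4 = 0 :: ·
Q's transition system — 5 states:
  n0 = rec X. a.(b.a.b.0 + (0 + 0)\{a}\{b}) + (0 + b.X) :: —a→ n1, —b→ n0
  n1 = b.a.b.0 + (0 + 0)\{a}\{b} :: —b→ n2
  n2 = a.b.0 :: —a→ n3
  n3 = b.0 :: —b→ n4
  n4 = 0 :: ·
Coarsest stable partition (strong bisimilarity classes):
  B0 = {m0, n0}
  B1 = {m1, n1}
  B2 = {m2, n2}
  B3 = {m3, n3}
  B4 = {m4, n4}
m0 ∈ B0, n0 ∈ B0 → same block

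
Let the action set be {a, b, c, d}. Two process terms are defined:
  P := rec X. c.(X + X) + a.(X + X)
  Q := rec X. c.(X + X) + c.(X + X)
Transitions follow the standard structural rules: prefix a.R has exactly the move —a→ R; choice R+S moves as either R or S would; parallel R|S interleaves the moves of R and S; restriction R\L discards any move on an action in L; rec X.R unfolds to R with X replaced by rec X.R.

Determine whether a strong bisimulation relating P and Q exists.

P's transition system — 2 states:
  m0 = rec X. c.(X + X) + a.(X + X) :: —a→ m1, —c→ m1
  m1 = (rec X. c.(X + X) + a.(X + X)) + (rec X. c.(X + X) + a.(X + X)) :: —a→ m1, —c→ m1
Q's transition system — 2 states:
  n0 = rec X. c.(X + X) + c.(X + X) :: —c→ n1
  n1 = (rec X. c.(X + X) + c.(X + X)) + (rec X. c.(X + X) + c.(X + X)) :: —c→ n1
Partition-refinement fixed point:
  B0 = {m0, m1}
  B1 = {n0, n1}
m0 ∈ B0, n0 ∈ B1 → different blocks

not bisimilar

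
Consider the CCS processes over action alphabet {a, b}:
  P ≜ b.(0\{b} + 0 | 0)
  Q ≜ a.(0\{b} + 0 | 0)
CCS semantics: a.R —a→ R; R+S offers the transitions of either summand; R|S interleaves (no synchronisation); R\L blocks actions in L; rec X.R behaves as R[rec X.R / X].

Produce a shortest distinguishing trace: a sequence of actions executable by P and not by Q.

Reachable graph of P (2 states):
  s0 = b.(0\{b} + 0 | 0) has moves --b--▸ s1
  s1 = 0\{b} + 0 | 0 has moves ∅
Reachable graph of Q (2 states):
  t0 = a.(0\{b} + 0 | 0) has moves --a--▸ t1
  t1 = 0\{b} + 0 | 0 has moves ∅
Executing b from P (initial set {s0}):
  [1] b ⇒ {s1}
  P completes σ.
Executing b from Q (initial set {t0}):
  [1] b ⇒ ∅  — Q cannot continue

b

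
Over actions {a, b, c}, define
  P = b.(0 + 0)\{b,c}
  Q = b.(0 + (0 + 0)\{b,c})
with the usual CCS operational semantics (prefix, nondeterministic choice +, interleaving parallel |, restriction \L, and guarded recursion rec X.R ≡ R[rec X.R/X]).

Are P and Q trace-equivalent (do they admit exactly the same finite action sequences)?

LTS(P): 2 reachable states
  s0 = b.(0 + 0)\{b,c} ⊢ =b=> s1
  s1 = (0 + 0)\{b,c} ⊢ stopped
LTS(Q): 2 reachable states
  t0 = b.(0 + (0 + 0)\{b,c}) ⊢ =b=> t1
  t1 = 0 + (0 + 0)\{b,c} ⊢ stopped
Bisimilarity quotient blocks:
  B0 = {s0, t0}
  B1 = {s1, t1}
s0 ∈ B0, t0 ∈ B0 → same block
Bisimilar ⇒ trace-equivalent.

trace-equivalent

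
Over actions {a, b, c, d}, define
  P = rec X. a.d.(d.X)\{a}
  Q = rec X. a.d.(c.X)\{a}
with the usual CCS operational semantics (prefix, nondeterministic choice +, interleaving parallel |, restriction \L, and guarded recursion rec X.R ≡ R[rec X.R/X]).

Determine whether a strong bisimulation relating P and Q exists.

P's transition system — 4 states:
  p0 = rec X. a.d.(d.X)\{a} :: -a-> p1
  p1 = d.(d.(rec X. a.d.(d.X)\{a}))\{a} :: -d-> p2
  p2 = (d.(rec X. a.d.(d.X)\{a}))\{a} :: -d-> p3
  p3 = (rec X. a.d.(d.X)\{a})\{a} :: ·
Q's transition system — 4 states:
  q0 = rec X. a.d.(c.X)\{a} :: -a-> q1
  q1 = d.(c.(rec X. a.d.(c.X)\{a}))\{a} :: -d-> q2
  q2 = (c.(rec X. a.d.(c.X)\{a}))\{a} :: -c-> q3
  q3 = (rec X. a.d.(c.X)\{a})\{a} :: ·
Partition-refinement fixed point:
  B0 = {p0}
  B1 = {p1}
  B2 = {p2}
  B3 = {p3, q3}
  B4 = {q0}
  B5 = {q1}
  B6 = {q2}
p0 ∈ B0, q0 ∈ B4 → different blocks

NO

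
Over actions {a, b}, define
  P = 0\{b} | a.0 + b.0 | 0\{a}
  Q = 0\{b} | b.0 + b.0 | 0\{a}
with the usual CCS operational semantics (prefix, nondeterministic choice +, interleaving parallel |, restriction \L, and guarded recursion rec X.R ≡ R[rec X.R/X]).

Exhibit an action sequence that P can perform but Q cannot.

Reachable graph of P (3 states):
  s0 = 0\{b} | a.0 + b.0 | 0\{a} | ··a··> s1, ··b··> s2
  s1 = 0\{b} | 0 | stopped
  s2 = 0 | 0\{a} | stopped
Reachable graph of Q (3 states):
  t0 = 0\{b} | b.0 + b.0 | 0\{a} | ··b··> t1, ··b··> t2
  t1 = 0 | 0\{a} | stopped
  t2 = 0\{b} | 0 | stopped
Trace ⟨a⟩ through P, begin at {s0}:
  step 1 (a): {s1}
  — P admits the full trace.
Trace ⟨a⟩ through Q, begin at {t0}:
  step 1 (a): ∅  — Q cannot continue

a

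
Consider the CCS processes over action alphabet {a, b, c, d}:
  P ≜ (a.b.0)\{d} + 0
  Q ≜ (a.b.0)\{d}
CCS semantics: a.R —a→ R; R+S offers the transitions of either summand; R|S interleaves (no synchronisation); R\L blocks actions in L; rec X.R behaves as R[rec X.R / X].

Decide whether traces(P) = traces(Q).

P's transition system — 3 states:
  p0 = (a.b.0)\{d} + 0 has moves —a→ p1
  p1 = (b.0)\{d} has moves —b→ p2
  p2 = 0\{d} has moves ·
Q's transition system — 3 states:
  q0 = (a.b.0)\{d} has moves —a→ q1
  q1 = (b.0)\{d} has moves —b→ q2
  q2 = 0\{d} has moves ·
Coarsest stable partition (strong bisimilarity classes):
  B0 = {p0, q0}
  B1 = {p1, q1}
  B2 = {p2, q2}
p0 ∈ B0, q0 ∈ B0 → same block
Bisimilar ⇒ trace-equivalent.

trace-equivalent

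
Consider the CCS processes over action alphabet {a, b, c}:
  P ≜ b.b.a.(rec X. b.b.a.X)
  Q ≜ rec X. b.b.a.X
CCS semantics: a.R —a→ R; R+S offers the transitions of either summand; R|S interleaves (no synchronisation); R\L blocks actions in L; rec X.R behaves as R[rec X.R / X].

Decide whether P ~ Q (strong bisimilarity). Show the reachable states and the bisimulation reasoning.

Reachable graph of P (4 states):
  s0 = b.b.a.(rec X. b.b.a.X) → =b=> s1
  s1 = b.a.(rec X. b.b.a.X) → =b=> s2
  s2 = a.(rec X. b.b.a.X) → =a=> s3
  s3 = rec X. b.b.a.X → =b=> s1
Reachable graph of Q (3 states):
  t0 = rec X. b.b.a.X → =b=> t1
  t1 = b.a.(rec X. b.b.a.X) → =b=> t2
  t2 = a.(rec X. b.b.a.X) → =a=> t0
Coarsest stable partition (strong bisimilarity classes):
  B0 = {s0, s3, t0}
  B1 = {s1, t1}
  B2 = {s2, t2}
s0 ∈ B0, t0 ∈ B0 → same block

P ~ Q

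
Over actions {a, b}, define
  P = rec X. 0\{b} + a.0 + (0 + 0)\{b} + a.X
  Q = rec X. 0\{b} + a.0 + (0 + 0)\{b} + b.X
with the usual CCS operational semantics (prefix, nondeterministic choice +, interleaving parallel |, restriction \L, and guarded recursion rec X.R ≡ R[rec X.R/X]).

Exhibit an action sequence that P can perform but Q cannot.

aa

Reachable graph of P (2 states):
  u0 = rec X. 0\{b} + a.0 + (0 + 0)\{b} + a.X has moves --a--▸ u0, --a--▸ u1
  u1 = 0 has moves (no moves)
Reachable graph of Q (2 states):
  v0 = rec X. 0\{b} + a.0 + (0 + 0)\{b} + b.X has moves --a--▸ v1, --b--▸ v0
  v1 = 0 has moves (no moves)
Executing aa from P (initial set {u0}):
  step 1 (a): {u0, u1}
  step 2 (a): {u0, u1}
  P completes σ.
Executing aa from Q (initial set {v0}):
  step 1 (a): {v1}
  step 2 (a): ∅  — Q cannot continue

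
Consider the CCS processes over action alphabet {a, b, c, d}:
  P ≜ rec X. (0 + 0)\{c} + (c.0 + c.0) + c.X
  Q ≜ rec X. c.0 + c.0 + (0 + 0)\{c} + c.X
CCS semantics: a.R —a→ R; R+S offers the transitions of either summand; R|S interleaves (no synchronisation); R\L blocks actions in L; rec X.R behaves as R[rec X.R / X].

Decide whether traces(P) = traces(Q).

YES

Reachable graph of P (2 states):
  s0 = rec X. (0 + 0)\{c} + (c.0 + c.0) + c.X has moves ··c··> s0, ··c··> s1
  s1 = 0 has moves deadlocked
Reachable graph of Q (2 states):
  t0 = rec X. c.0 + c.0 + (0 + 0)\{c} + c.X has moves ··c··> t0, ··c··> t1
  t1 = 0 has moves deadlocked
Bisimilarity quotient blocks:
  B0 = {s0, t0}
  B1 = {s1, t1}
s0 ∈ B0, t0 ∈ B0 → same block
Bisimilar ⇒ trace-equivalent.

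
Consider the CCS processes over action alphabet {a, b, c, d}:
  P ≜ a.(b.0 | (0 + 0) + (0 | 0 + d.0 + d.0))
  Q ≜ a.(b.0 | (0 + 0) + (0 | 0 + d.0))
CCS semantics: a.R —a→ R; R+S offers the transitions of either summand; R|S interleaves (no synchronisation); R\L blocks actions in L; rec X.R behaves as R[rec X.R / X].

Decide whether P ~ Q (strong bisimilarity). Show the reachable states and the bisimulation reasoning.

bisimilar

LTS(P): 4 reachable states
  p0 = a.(b.0 | (0 + 0) + (0 | 0 + d.0 + d.0)) → =a=> p1
  p1 = b.0 | (0 + 0) + (0 | 0 + d.0 + d.0) → =b=> p2, =d=> p3
  p2 = 0 | (0 + 0) → (no moves)
  p3 = 0 → (no moves)
LTS(Q): 4 reachable states
  q0 = a.(b.0 | (0 + 0) + (0 | 0 + d.0)) → =a=> q1
  q1 = b.0 | (0 + 0) + (0 | 0 + d.0) → =b=> q2, =d=> q3
  q2 = 0 | (0 + 0) → (no moves)
  q3 = 0 → (no moves)
Partition-refinement fixed point:
  B0 = {p0, q0}
  B1 = {p1, q1}
  B2 = {p2, p3, q2, q3}
p0 ∈ B0, q0 ∈ B0 → same block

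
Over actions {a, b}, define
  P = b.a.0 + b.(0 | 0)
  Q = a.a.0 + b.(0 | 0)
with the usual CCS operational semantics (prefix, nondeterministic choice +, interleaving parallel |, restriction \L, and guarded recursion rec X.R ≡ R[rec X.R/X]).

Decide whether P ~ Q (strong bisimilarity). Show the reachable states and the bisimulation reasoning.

P ≁ Q

P's transition system — 4 states:
  u0 = b.a.0 + b.(0 | 0) has moves ··b··> u1, ··b··> u2
  u1 = 0 | 0 has moves deadlocked
  u2 = a.0 has moves ··a··> u3
  u3 = 0 has moves deadlocked
Q's transition system — 4 states:
  v0 = a.a.0 + b.(0 | 0) has moves ··a··> v1, ··b··> v2
  v1 = a.0 has moves ··a··> v3
  v2 = 0 | 0 has moves deadlocked
  v3 = 0 has moves deadlocked
Partition-refinement fixed point:
  B0 = {u0}
  B1 = {u2, v1}
  B2 = {u1, u3, v2, v3}
  B3 = {v0}
u0 ∈ B0, v0 ∈ B3 → different blocks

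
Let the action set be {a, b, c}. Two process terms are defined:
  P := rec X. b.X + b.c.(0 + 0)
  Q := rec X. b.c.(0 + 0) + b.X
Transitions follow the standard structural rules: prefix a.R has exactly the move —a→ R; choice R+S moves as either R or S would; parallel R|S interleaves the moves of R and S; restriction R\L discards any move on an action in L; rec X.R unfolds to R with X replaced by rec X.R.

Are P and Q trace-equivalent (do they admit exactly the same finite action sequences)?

trace-equivalent

Reachable graph of P (3 states):
  p0 = rec X. b.X + b.c.(0 + 0) → -b-> p0, -b-> p1
  p1 = c.(0 + 0) → -c-> p2
  p2 = 0 + 0 → ∅
Reachable graph of Q (3 states):
  q0 = rec X. b.c.(0 + 0) + b.X → -b-> q0, -b-> q1
  q1 = c.(0 + 0) → -c-> q2
  q2 = 0 + 0 → ∅
Coarsest stable partition (strong bisimilarity classes):
  B0 = {p0, q0}
  B1 = {p1, q1}
  B2 = {p2, q2}
p0 ∈ B0, q0 ∈ B0 → same block
Bisimilar ⇒ trace-equivalent.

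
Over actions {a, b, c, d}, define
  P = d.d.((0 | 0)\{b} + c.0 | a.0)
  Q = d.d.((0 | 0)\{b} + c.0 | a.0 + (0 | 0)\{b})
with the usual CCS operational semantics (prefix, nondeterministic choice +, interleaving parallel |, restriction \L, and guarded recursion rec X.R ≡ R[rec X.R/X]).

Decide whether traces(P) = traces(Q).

P's transition system — 6 states:
  m0 = d.d.((0 | 0)\{b} + c.0 | a.0) | -d-> m1
  m1 = d.((0 | 0)\{b} + c.0 | a.0) | -d-> m2
  m2 = (0 | 0)\{b} + c.0 | a.0 | -a-> m3, -c-> m4
  m3 = c.0 | 0 | -c-> m5
  m4 = 0 | a.0 | -a-> m5
  m5 = 0 | 0 | (no moves)
Q's transition system — 6 states:
  n0 = d.d.((0 | 0)\{b} + c.0 | a.0 + (0 | 0)\{b}) | -d-> n1
  n1 = d.((0 | 0)\{b} + c.0 | a.0 + (0 | 0)\{b}) | -d-> n2
  n2 = (0 | 0)\{b} + c.0 | a.0 + (0 | 0)\{b} | -a-> n3, -c-> n4
  n3 = c.0 | 0 | -c-> n5
  n4 = 0 | a.0 | -a-> n5
  n5 = 0 | 0 | (no moves)
Partition-refinement fixed point:
  B0 = {m0, n0}
  B1 = {m1, n1}
  B2 = {m2, n2}
  B3 = {m3, n3}
  B4 = {m5, n5}
  B5 = {m4, n4}
m0 ∈ B0, n0 ∈ B0 → same block
Bisimilar ⇒ trace-equivalent.

traces(P) = traces(Q)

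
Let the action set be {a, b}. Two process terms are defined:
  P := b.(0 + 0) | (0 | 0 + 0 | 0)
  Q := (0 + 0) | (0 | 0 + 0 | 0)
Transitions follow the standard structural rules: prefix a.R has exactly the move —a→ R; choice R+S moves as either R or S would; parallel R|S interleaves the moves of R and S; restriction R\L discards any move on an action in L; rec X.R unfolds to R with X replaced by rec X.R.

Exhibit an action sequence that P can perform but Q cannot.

P's transition system — 2 states:
  s0 = b.(0 + 0) | (0 | 0 + 0 | 0) ⊢ --b--▸ s1
  s1 = (0 + 0) | (0 | 0 + 0 | 0) ⊢ stopped
Q's transition system — 1 states:
  t0 = (0 + 0) | (0 | 0 + 0 | 0) ⊢ stopped
Trace ⟨b⟩ through P, begin at {s0}:
  [1] b ⇒ {s1}
  ✓ P
Trace ⟨b⟩ through Q, begin at {t0}:
  [1] b ⇒ no successor for Q

b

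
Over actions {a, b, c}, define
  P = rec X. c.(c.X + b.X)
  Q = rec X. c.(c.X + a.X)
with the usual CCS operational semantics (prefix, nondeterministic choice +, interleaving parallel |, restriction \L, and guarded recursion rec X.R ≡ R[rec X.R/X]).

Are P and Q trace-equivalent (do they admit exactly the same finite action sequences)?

P's transition system — 2 states:
  p0 = rec X. c.(c.X + b.X) | -c-> p1
  p1 = c.(rec X. c.(c.X + b.X)) + b.(rec X. c.(c.X + b.X)) | -b-> p0, -c-> p0
Q's transition system — 2 states:
  q0 = rec X. c.(c.X + a.X) | -c-> q1
  q1 = c.(rec X. c.(c.X + a.X)) + a.(rec X. c.(c.X + a.X)) | -a-> q0, -c-> q0
Executing cb from P (initial set {p0}):
  [1] c ⇒ {p1}
  [2] b ⇒ {p0}
  ✓ P
Executing cb from Q (initial set {q0}):
  [1] c ⇒ {q1}
  [2] b ⇒ ∅  — Q cannot continue

trace-distinct — witness ⟨cb⟩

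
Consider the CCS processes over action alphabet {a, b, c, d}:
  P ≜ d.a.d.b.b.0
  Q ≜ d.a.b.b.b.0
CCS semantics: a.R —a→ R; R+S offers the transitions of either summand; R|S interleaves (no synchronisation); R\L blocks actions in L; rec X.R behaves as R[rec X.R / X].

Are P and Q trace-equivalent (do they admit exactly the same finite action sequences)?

traces(P) ≠ traces(Q) — witness ⟨dad⟩

P's transition system — 6 states:
  u0 = d.a.d.b.b.0 has moves -d-> u1
  u1 = a.d.b.b.0 has moves -a-> u2
  u2 = d.b.b.0 has moves -d-> u3
  u3 = b.b.0 has moves -b-> u4
  u4 = b.0 has moves -b-> u5
  u5 = 0 has moves (no moves)
Q's transition system — 6 states:
  v0 = d.a.b.b.b.0 has moves -d-> v1
  v1 = a.b.b.b.0 has moves -a-> v2
  v2 = b.b.b.0 has moves -b-> v3
  v3 = b.b.0 has moves -b-> v4
  v4 = b.0 has moves -b-> v5
  v5 = 0 has moves (no moves)
Run σ = ⟨dad⟩ on P: start {u0}
  [1] d ⇒ {u1}
  [2] a ⇒ {u2}
  [3] d ⇒ {u3}
  P completes σ.
Run σ = ⟨dad⟩ on Q: start {v0}
  [1] d ⇒ {v1}
  [2] a ⇒ {v2}
  [3] d ⇒ ∅  — Q cannot continue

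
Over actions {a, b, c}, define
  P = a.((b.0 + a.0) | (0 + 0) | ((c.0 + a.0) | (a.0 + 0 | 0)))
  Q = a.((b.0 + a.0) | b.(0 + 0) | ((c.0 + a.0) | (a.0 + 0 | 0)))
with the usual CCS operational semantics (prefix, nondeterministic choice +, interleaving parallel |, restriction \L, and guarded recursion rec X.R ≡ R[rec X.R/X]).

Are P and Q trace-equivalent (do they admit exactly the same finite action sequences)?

Reachable graph of P (9 states):
  p0 = a.((b.0 + a.0) | (0 + 0) | ((c.0 + a.0) | (a.0 + 0 | 0))) :: ··a··> p1
  p1 = (b.0 + a.0) | (0 + 0) | ((c.0 + a.0) | (a.0 + 0 | 0)) :: ··a··> p2, ··a··> p3, ··a··> p4, ··b··> p4, ··c··> p3
  p2 = (b.0 + a.0) | (0 + 0) | ((c.0 + a.0) | 0) :: ··a··> p5, ··a··> p6, ··b··> p6, ··c··> p5
  p3 = (b.0 + a.0) | (0 + 0) | (0 | (a.0 + 0 | 0)) :: ··a··> p5, ··a··> p7, ··b··> p7
  p4 = 0 | (0 + 0) | ((c.0 + a.0) | (a.0 + 0 | 0)) :: ··a··> p6, ··a··> p7, ··c··> p7
  p5 = (b.0 + a.0) | (0 + 0) | (0 | 0) :: ··a··> p8, ··b··> p8
  p6 = 0 | (0 + 0) | ((c.0 + a.0) | 0) :: ··a··> p8, ··c··> p8
  p7 = 0 | (0 + 0) | (0 | (a.0 + 0 | 0)) :: ··a··> p8
  p8 = 0 | (0 + 0) | (0 | 0) :: deadlocked
Reachable graph of Q (17 states):
  q0 = a.((b.0 + a.0) | b.(0 + 0) | ((c.0 + a.0) | (a.0 + 0 | 0))) :: ··a··> q1
  q1 = (b.0 + a.0) | b.(0 + 0) | ((c.0 + a.0) | (a.0 + 0 | 0)) :: ··a··> q2, ··a··> q3, ··a··> q4, ··b··> q4, ··b··> q5, ··c··> q3
  q2 = (b.0 + a.0) | b.(0 + 0) | ((c.0 + a.0) | 0) :: ··a··> q6, ··a··> q7, ··b··> q7, ··b··> q8, ··c··> q6
  q3 = (b.0 + a.0) | b.(0 + 0) | (0 | (a.0 + 0 | 0)) :: ··a··> q6, ··a··> q9, ··b··> q10, ··b··> q9
  q4 = 0 | b.(0 + 0) | ((c.0 + a.0) | (a.0 + 0 | 0)) :: ··a··> q7, ··a··> q9, ··b··> q11, ··c··> q9
  q5 = (b.0 + a.0) | (0 + 0) | ((c.0 + a.0) | (a.0 + 0 | 0)) :: ··a··> q10, ··a··> q11, ··a··> q8, ··b··> q11, ··c··> q10
  q6 = (b.0 + a.0) | b.(0 + 0) | (0 | 0) :: ··a··> q12, ··b··> q12, ··b··> q13
  q7 = 0 | b.(0 + 0) | ((c.0 + a.0) | 0) :: ··a··> q12, ··b··> q14, ··c··> q12
  q8 = (b.0 + a.0) | (0 + 0) | ((c.0 + a.0) | 0) :: ··a··> q13, ··a··> q14, ··b··> q14, ··c··> q13
  q9 = 0 | b.(0 + 0) | (0 | (a.0 + 0 | 0)) :: ··a··> q12, ··b··> q15
  q10 = (b.0 + a.0) | (0 + 0) | (0 | (a.0 + 0 | 0)) :: ··a··> q13, ··a··> q15, ··b··> q15
  q11 = 0 | (0 + 0) | ((c.0 + a.0) | (a.0 + 0 | 0)) :: ··a··> q14, ··a··> q15, ··c··> q15
  q12 = 0 | b.(0 + 0) | (0 | 0) :: ··b··> q16
  q13 = (b.0 + a.0) | (0 + 0) | (0 | 0) :: ··a··> q16, ··b··> q16
  q14 = 0 | (0 + 0) | ((c.0 + a.0) | 0) :: ··a··> q16, ··c··> q16
  q15 = 0 | (0 + 0) | (0 | (a.0 + 0 | 0)) :: ··a··> q16
  q16 = 0 | (0 + 0) | (0 | 0) :: deadlocked
Trace ⟨abb⟩ through Q, begin at {q0}:
  [1] a ⇒ {q1}
  [2] b ⇒ {q4, q5}
  [3] b ⇒ {q11}
  ✓ Q
Trace ⟨abb⟩ through P, begin at {p0}:
  [1] a ⇒ {p1}
  [2] b ⇒ {p4}
  [3] b ⇒ ∅ (P stuck)

NO — witness ⟨abb⟩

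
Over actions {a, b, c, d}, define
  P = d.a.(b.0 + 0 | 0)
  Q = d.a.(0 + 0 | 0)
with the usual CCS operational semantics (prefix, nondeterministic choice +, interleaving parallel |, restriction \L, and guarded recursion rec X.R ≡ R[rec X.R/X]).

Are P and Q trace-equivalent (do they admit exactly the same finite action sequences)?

P's transition system — 4 states:
  u0 = d.a.(b.0 + 0 | 0) → -d-> u1
  u1 = a.(b.0 + 0 | 0) → -a-> u2
  u2 = b.0 + 0 | 0 → -b-> u3
  u3 = 0 → (no moves)
Q's transition system — 3 states:
  v0 = d.a.(0 + 0 | 0) → -d-> v1
  v1 = a.(0 + 0 | 0) → -a-> v2
  v2 = 0 + 0 | 0 → (no moves)
Executing dab from P (initial set {u0}):
  [1] d ⇒ {u1}
  [2] a ⇒ {u2}
  [3] b ⇒ {u3}
  — P admits the full trace.
Executing dab from Q (initial set {v0}):
  [1] d ⇒ {v1}
  [2] a ⇒ {v2}
  [3] b ⇒ ∅ (Q stuck)

traces(P) ≠ traces(Q) — witness ⟨dab⟩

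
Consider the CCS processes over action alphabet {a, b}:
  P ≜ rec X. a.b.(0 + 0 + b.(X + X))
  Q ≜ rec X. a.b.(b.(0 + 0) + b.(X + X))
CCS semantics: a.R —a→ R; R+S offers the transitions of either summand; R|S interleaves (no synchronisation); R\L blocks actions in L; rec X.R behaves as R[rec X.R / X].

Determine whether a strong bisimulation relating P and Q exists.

P's transition system — 4 states:
  m0 = rec X. a.b.(0 + 0 + b.(X + X)) | =a=> m1
  m1 = b.(0 + 0 + b.((rec X. a.b.(0 + 0 + b.(X + X))) + (rec X. a.b.(0 + 0 + b.(X + X))))) | =b=> m2
  m2 = 0 + 0 + b.((rec X. a.b.(0 + 0 + b.(X + X))) + (rec X. a.b.(0 + 0 + b.(X + X)))) | =b=> m3
  m3 = (rec X. a.b.(0 + 0 + b.(X + X))) + (rec X. a.b.(0 + 0 + b.(X + X))) | =a=> m1
Q's transition system — 5 states:
  n0 = rec X. a.b.(b.(0 + 0) + b.(X + X)) | =a=> n1
  n1 = b.(b.(0 + 0) + b.((rec X. a.b.(b.(0 + 0) + b.(X + X))) + (rec X. a.b.(b.(0 + 0) + b.(X + X))))) | =b=> n2
  n2 = b.(0 + 0) + b.((rec X. a.b.(b.(0 + 0) + b.(X + X))) + (rec X. a.b.(b.(0 + 0) + b.(X + X)))) | =b=> n3, =b=> n4
  n3 = (rec X. a.b.(b.(0 + 0) + b.(X + X))) + (rec X. a.b.(b.(0 + 0) + b.(X + X))) | =a=> n1
  n4 = 0 + 0 | ·
Bisimilarity quotient blocks:
  B0 = {m0, m3}
  B1 = {m1}
  B2 = {m2}
  B3 = {n0, n3}
  B4 = {n1}
  B5 = {n2}
  B6 = {n4}
m0 ∈ B0, n0 ∈ B3 → different blocks

P ≁ Q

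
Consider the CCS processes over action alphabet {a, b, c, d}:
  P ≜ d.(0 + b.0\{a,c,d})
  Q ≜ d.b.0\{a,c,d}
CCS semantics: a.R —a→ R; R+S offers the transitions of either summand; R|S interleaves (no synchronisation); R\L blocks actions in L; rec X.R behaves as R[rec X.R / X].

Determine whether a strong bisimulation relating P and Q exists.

YES

Reachable graph of P (3 states):
  u0 = d.(0 + b.0\{a,c,d}) | =d=> u1
  u1 = 0 + b.0\{a,c,d} | =b=> u2
  u2 = 0\{a,c,d} | ∅
Reachable graph of Q (3 states):
  v0 = d.b.0\{a,c,d} | =d=> v1
  v1 = b.0\{a,c,d} | =b=> v2
  v2 = 0\{a,c,d} | ∅
Bisimilarity quotient blocks:
  B0 = {u0, v0}
  B1 = {u1, v1}
  B2 = {u2, v2}
u0 ∈ B0, v0 ∈ B0 → same block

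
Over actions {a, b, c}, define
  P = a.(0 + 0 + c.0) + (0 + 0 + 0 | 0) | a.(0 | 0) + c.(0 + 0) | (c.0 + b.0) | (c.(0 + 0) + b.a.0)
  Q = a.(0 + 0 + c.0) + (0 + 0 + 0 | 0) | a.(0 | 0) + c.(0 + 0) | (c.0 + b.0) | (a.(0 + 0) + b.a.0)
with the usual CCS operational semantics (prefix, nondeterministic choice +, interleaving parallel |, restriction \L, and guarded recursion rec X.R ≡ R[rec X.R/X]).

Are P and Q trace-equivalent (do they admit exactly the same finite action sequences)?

traces(P) ≠ traces(Q) — witness ⟨ccc⟩

LTS(P): 19 reachable states
  p0 = a.(0 + 0 + c.0) + (0 + 0 + 0 | 0) | a.(0 | 0) + c.(0 + 0) | (c.0 + b.0) | (c.(0 + 0) + b.a.0) | =a=> p1, =a=> p2, =b=> p3, =b=> p4, =c=> p4, =c=> p5, =c=> p6
  p1 = (0 + 0 + 0 | 0) | (0 | 0) | deadlocked
  p2 = 0 + 0 + c.0 | =c=> p7
  p3 = c.(0 + 0) | (c.0 + b.0) | a.0 | =a=> p8, =b=> p9, =c=> p10, =c=> p9
  p4 = c.(0 + 0) | 0 | (c.(0 + 0) + b.a.0) | =b=> p9, =c=> p11, =c=> p12
  p5 = (0 + 0) | (c.0 + b.0) | (c.(0 + 0) + b.a.0) | =b=> p10, =b=> p11, =c=> p11, =c=> p13
  p6 = c.(0 + 0) | (c.0 + b.0) | (0 + 0) | =b=> p12, =c=> p12, =c=> p13
  p7 = 0 | deadlocked
  p8 = c.(0 + 0) | (c.0 + b.0) | 0 | =b=> p14, =c=> p14, =c=> p15
  p9 = c.(0 + 0) | 0 | a.0 | =a=> p14, =c=> p16
  p10 = (0 + 0) | (c.0 + b.0) | a.0 | =a=> p15, =b=> p16, =c=> p16
  p11 = (0 + 0) | 0 | (c.(0 + 0) + b.a.0) | =b=> p16, =c=> p17
  p12 = c.(0 + 0) | 0 | (0 + 0) | =c=> p17
  p13 = (0 + 0) | (c.0 + b.0) | (0 + 0) | =b=> p17, =c=> p17
  p14 = c.(0 + 0) | 0 | 0 | =c=> p18
  p15 = (0 + 0) | (c.0 + b.0) | 0 | =b=> p18, =c=> p18
  p16 = (0 + 0) | 0 | a.0 | =a=> p18
  p17 = (0 + 0) | 0 | (0 + 0) | deadlocked
  p18 = (0 + 0) | 0 | 0 | deadlocked
LTS(Q): 19 reachable states
  q0 = a.(0 + 0 + c.0) + (0 + 0 + 0 | 0) | a.(0 | 0) + c.(0 + 0) | (c.0 + b.0) | (a.(0 + 0) + b.a.0) | =a=> q1, =a=> q2, =a=> q3, =b=> q4, =b=> q5, =c=> q5, =c=> q6
  q1 = (0 + 0 + 0 | 0) | (0 | 0) | deadlocked
  q2 = 0 + 0 + c.0 | =c=> q7
  q3 = c.(0 + 0) | (c.0 + b.0) | (0 + 0) | =b=> q8, =c=> q8, =c=> q9
  q4 = c.(0 + 0) | (c.0 + b.0) | a.0 | =a=> q10, =b=> q11, =c=> q11, =c=> q12
  q5 = c.(0 + 0) | 0 | (a.(0 + 0) + b.a.0) | =a=> q8, =b=> q11, =c=> q13
  q6 = (0 + 0) | (c.0 + b.0) | (a.(0 + 0) + b.a.0) | =a=> q9, =b=> q12, =b=> q13, =c=> q13
  q7 = 0 | deadlocked
  q8 = c.(0 + 0) | 0 | (0 + 0) | =c=> q14
  q9 = (0 + 0) | (c.0 + b.0) | (0 + 0) | =b=> q14, =c=> q14
  q10 = c.(0 + 0) | (c.0 + b.0) | 0 | =b=> q15, =c=> q15, =c=> q16
  q11 = c.(0 + 0) | 0 | a.0 | =a=> q15, =c=> q17
  q12 = (0 + 0) | (c.0 + b.0) | a.0 | =a=> q16, =b=> q17, =c=> q17
  q13 = (0 + 0) | 0 | (a.(0 + 0) + b.a.0) | =a=> q14, =b=> q17
  q14 = (0 + 0) | 0 | (0 + 0) | deadlocked
  q15 = c.(0 + 0) | 0 | 0 | =c=> q18
  q16 = (0 + 0) | (c.0 + b.0) | 0 | =b=> q18, =c=> q18
  q17 = (0 + 0) | 0 | a.0 | =a=> q18
  q18 = (0 + 0) | 0 | 0 | deadlocked
Executing ccc from P (initial set {p0}):
  [1] c ⇒ {p4, p5, p6}
  [2] c ⇒ {p11, p12, p13}
  [3] c ⇒ {p17}
  — P admits the full trace.
Executing ccc from Q (initial set {q0}):
  [1] c ⇒ {q5, q6}
  [2] c ⇒ {q13}
  [3] c ⇒ no successor for Q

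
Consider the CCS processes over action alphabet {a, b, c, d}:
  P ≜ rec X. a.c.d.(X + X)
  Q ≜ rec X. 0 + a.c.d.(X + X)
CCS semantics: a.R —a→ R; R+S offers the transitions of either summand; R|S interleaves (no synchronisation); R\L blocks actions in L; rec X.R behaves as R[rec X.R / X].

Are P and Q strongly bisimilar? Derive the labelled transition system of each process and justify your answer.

YES

P's transition system — 4 states:
  s0 = rec X. a.c.d.(X + X) has moves ··a··> s1
  s1 = c.d.((rec X. a.c.d.(X + X)) + (rec X. a.c.d.(X + X))) has moves ··c··> s2
  s2 = d.((rec X. a.c.d.(X + X)) + (rec X. a.c.d.(X + X))) has moves ··d··> s3
  s3 = (rec X. a.c.d.(X + X)) + (rec X. a.c.d.(X + X)) has moves ··a··> s1
Q's transition system — 4 states:
  t0 = rec X. 0 + a.c.d.(X + X) has moves ··a··> t1
  t1 = c.d.((rec X. 0 + a.c.d.(X + X)) + (rec X. 0 + a.c.d.(X + X))) has moves ··c··> t2
  t2 = d.((rec X. 0 + a.c.d.(X + X)) + (rec X. 0 + a.c.d.(X + X))) has moves ··d··> t3
  t3 = (rec X. 0 + a.c.d.(X + X)) + (rec X. 0 + a.c.d.(X + X)) has moves ··a··> t1
Partition-refinement fixed point:
  B0 = {s0, s3, t0, t3}
  B1 = {s1, t1}
  B2 = {s2, t2}
s0 ∈ B0, t0 ∈ B0 → same block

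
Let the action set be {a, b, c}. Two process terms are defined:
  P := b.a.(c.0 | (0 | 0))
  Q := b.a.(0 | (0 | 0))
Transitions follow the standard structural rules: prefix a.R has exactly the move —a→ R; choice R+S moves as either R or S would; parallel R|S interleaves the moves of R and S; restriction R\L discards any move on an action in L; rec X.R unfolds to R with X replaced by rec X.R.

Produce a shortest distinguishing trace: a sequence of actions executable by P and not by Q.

Reachable graph of P (4 states):
  m0 = b.a.(c.0 | (0 | 0)) → ··b··> m1
  m1 = a.(c.0 | (0 | 0)) → ··a··> m2
  m2 = c.0 | (0 | 0) → ··c··> m3
  m3 = 0 | (0 | 0) → (no moves)
Reachable graph of Q (3 states):
  n0 = b.a.(0 | (0 | 0)) → ··b··> n1
  n1 = a.(0 | (0 | 0)) → ··a··> n2
  n2 = 0 | (0 | 0) → (no moves)
Run σ = ⟨bac⟩ on P: start {m0}
  step 1 (b): {m1}
  step 2 (a): {m2}
  step 3 (c): {m3}
  P completes σ.
Run σ = ⟨bac⟩ on Q: start {n0}
  step 1 (b): {n1}
  step 2 (a): {n2}
  step 3 (c): ∅  — Q cannot continue

bac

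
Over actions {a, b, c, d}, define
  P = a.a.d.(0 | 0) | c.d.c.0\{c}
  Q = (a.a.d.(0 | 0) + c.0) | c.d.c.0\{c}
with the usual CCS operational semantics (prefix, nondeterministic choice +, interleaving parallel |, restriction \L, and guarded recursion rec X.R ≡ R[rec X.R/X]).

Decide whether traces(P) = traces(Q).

trace-distinct — witness ⟨cc⟩

LTS(P): 16 reachable states
  u0 = a.a.d.(0 | 0) | c.d.c.0\{c} :: -a-> u1, -c-> u2
  u1 = a.d.(0 | 0) | c.d.c.0\{c} :: -a-> u3, -c-> u4
  u2 = a.a.d.(0 | 0) | d.c.0\{c} :: -a-> u4, -d-> u5
  u3 = d.(0 | 0) | c.d.c.0\{c} :: -c-> u6, -d-> u7
  u4 = a.d.(0 | 0) | d.c.0\{c} :: -a-> u6, -d-> u8
  u5 = a.a.d.(0 | 0) | c.0\{c} :: -a-> u8, -c-> u9
  u6 = d.(0 | 0) | d.c.0\{c} :: -d-> u10, -d-> u11
  u7 = 0 | 0 | c.d.c.0\{c} :: -c-> u10
  u8 = a.d.(0 | 0) | c.0\{c} :: -a-> u11, -c-> u12
  u9 = a.a.d.(0 | 0) | 0\{c} :: -a-> u12
  u10 = 0 | 0 | d.c.0\{c} :: -d-> u13
  u11 = d.(0 | 0) | c.0\{c} :: -c-> u14, -d-> u13
  u12 = a.d.(0 | 0) | 0\{c} :: -a-> u14
  u13 = 0 | 0 | c.0\{c} :: -c-> u15
  u14 = d.(0 | 0) | 0\{c} :: -d-> u15
  u15 = 0 | 0 | 0\{c} :: ·
LTS(Q): 20 reachable states
  v0 = (a.a.d.(0 | 0) + c.0) | c.d.c.0\{c} :: -a-> v1, -c-> v2, -c-> v3
  v1 = a.d.(0 | 0) | c.d.c.0\{c} :: -a-> v4, -c-> v5
  v2 = (a.a.d.(0 | 0) + c.0) | d.c.0\{c} :: -a-> v5, -c-> v6, -d-> v7
  v3 = 0 | c.d.c.0\{c} :: -c-> v6
  v4 = d.(0 | 0) | c.d.c.0\{c} :: -c-> v8, -d-> v9
  v5 = a.d.(0 | 0) | d.c.0\{c} :: -a-> v8, -d-> v10
  v6 = 0 | d.c.0\{c} :: -d-> v11
  v7 = (a.a.d.(0 | 0) + c.0) | c.0\{c} :: -a-> v10, -c-> v11, -c-> v12
  v8 = d.(0 | 0) | d.c.0\{c} :: -d-> v13, -d-> v14
  v9 = 0 | 0 | c.d.c.0\{c} :: -c-> v13
  v10 = a.d.(0 | 0) | c.0\{c} :: -a-> v14, -c-> v15
  v11 = 0 | c.0\{c} :: -c-> v16
  v12 = (a.a.d.(0 | 0) + c.0) | 0\{c} :: -a-> v15, -c-> v16
  v13 = 0 | 0 | d.c.0\{c} :: -d-> v17
  v14 = d.(0 | 0) | c.0\{c} :: -c-> v18, -d-> v17
  v15 = a.d.(0 | 0) | 0\{c} :: -a-> v18
  v16 = 0 | 0\{c} :: ·
  v17 = 0 | 0 | c.0\{c} :: -c-> v19
  v18 = d.(0 | 0) | 0\{c} :: -d-> v19
  v19 = 0 | 0 | 0\{c} :: ·
Executing cc from Q (initial set {v0}):
  after c @ step 1: {v2, v3}
  after c @ step 2: {v6}
  Q completes σ.
Executing cc from P (initial set {u0}):
  after c @ step 1: {u2}
  after c @ step 2: ∅  — P cannot continue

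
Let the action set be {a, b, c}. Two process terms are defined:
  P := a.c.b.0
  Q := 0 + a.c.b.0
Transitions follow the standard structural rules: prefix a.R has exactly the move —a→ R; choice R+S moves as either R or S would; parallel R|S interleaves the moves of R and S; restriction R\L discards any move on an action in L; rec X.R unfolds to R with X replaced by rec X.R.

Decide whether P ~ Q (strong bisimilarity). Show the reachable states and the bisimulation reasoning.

Reachable graph of P (4 states):
  m0 = a.c.b.0 has moves ··a··> m1
  m1 = c.b.0 has moves ··c··> m2
  m2 = b.0 has moves ··b··> m3
  m3 = 0 has moves stopped
Reachable graph of Q (4 states):
  n0 = 0 + a.c.b.0 has moves ··a··> n1
  n1 = c.b.0 has moves ··c··> n2
  n2 = b.0 has moves ··b··> n3
  n3 = 0 has moves stopped
Coarsest stable partition (strong bisimilarity classes):
  B0 = {m0, n0}
  B1 = {m1, n1}
  B2 = {m2, n2}
  B3 = {m3, n3}
m0 ∈ B0, n0 ∈ B0 → same block

P ~ Q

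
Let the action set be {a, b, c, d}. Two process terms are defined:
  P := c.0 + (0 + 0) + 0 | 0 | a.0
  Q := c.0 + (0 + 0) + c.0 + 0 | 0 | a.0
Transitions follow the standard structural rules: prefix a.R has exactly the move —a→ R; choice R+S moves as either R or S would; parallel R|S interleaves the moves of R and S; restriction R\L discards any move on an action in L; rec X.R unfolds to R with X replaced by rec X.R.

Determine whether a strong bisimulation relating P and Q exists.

Reachable graph of P (3 states):
  p0 = c.0 + (0 + 0) + 0 | 0 | a.0 has moves —a→ p1, —c→ p2
  p1 = 0 | 0 | 0 has moves (no moves)
  p2 = 0 has moves (no moves)
Reachable graph of Q (3 states):
  q0 = c.0 + (0 + 0) + c.0 + 0 | 0 | a.0 has moves —a→ q1, —c→ q2
  q1 = 0 | 0 | 0 has moves (no moves)
  q2 = 0 has moves (no moves)
Partition-refinement fixed point:
  B0 = {p0, q0}
  B1 = {p1, p2, q1, q2}
p0 ∈ B0, q0 ∈ B0 → same block

YES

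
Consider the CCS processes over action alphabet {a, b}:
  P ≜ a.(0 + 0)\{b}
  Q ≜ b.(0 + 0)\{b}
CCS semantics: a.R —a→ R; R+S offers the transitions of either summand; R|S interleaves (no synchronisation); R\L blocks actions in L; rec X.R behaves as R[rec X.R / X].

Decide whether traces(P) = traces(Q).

trace-distinct — witness ⟨a⟩

Reachable graph of P (2 states):
  p0 = a.(0 + 0)\{b} ⊢ --a--▸ p1
  p1 = (0 + 0)\{b} ⊢ ·
Reachable graph of Q (2 states):
  q0 = b.(0 + 0)\{b} ⊢ --b--▸ q1
  q1 = (0 + 0)\{b} ⊢ ·
Trace ⟨a⟩ through P, begin at {p0}:
  step 1 (a): {p1}
  P completes σ.
Trace ⟨a⟩ through Q, begin at {q0}:
  step 1 (a): no successor for Q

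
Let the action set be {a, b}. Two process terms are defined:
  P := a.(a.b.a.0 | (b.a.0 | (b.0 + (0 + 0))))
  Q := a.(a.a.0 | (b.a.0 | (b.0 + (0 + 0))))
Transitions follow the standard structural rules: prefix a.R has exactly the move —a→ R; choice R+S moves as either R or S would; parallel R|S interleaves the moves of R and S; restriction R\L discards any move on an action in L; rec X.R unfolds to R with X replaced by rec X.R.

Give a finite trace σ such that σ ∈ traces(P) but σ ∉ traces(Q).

aabbb

Reachable graph of P (25 states):
  s0 = a.(a.b.a.0 | (b.a.0 | (b.0 + (0 + 0)))) :: -a-> s1
  s1 = a.b.a.0 | (b.a.0 | (b.0 + (0 + 0))) :: -a-> s2, -b-> s3, -b-> s4
  s2 = b.a.0 | (b.a.0 | (b.0 + (0 + 0))) :: -b-> s5, -b-> s6, -b-> s7
  s3 = a.b.a.0 | (a.0 | (b.0 + (0 + 0))) :: -a-> s6, -a-> s8, -b-> s9
  s4 = a.b.a.0 | (b.a.0 | 0) :: -a-> s7, -b-> s9
  s5 = a.0 | (b.a.0 | (b.0 + (0 + 0))) :: -a-> s10, -b-> s11, -b-> s12
  s6 = b.a.0 | (a.0 | (b.0 + (0 + 0))) :: -a-> s13, -b-> s11, -b-> s14
  s7 = b.a.0 | (b.a.0 | 0) :: -b-> s12, -b-> s14
  s8 = a.b.a.0 | (0 | (b.0 + (0 + 0))) :: -a-> s13, -b-> s15
  s9 = a.b.a.0 | (a.0 | 0) :: -a-> s14, -a-> s15
  s10 = 0 | (b.a.0 | (b.0 + (0 + 0))) :: -b-> s16, -b-> s17
  s11 = a.0 | (a.0 | (b.0 + (0 + 0))) :: -a-> s16, -a-> s18, -b-> s19
  s12 = a.0 | (b.a.0 | 0) :: -a-> s17, -b-> s19
  s13 = b.a.0 | (0 | (b.0 + (0 + 0))) :: -b-> s18, -b-> s20
  s14 = b.a.0 | (a.0 | 0) :: -a-> s20, -b-> s19
  s15 = a.b.a.0 | (0 | 0) :: -a-> s20
  s16 = 0 | (a.0 | (b.0 + (0 + 0))) :: -a-> s21, -b-> s22
  s17 = 0 | (b.a.0 | 0) :: -b-> s22
  s18 = a.0 | (0 | (b.0 + (0 + 0))) :: -a-> s21, -b-> s23
  s19 = a.0 | (a.0 | 0) :: -a-> s22, -a-> s23
  s20 = b.a.0 | (0 | 0) :: -b-> s23
  s21 = 0 | (0 | (b.0 + (0 + 0))) :: -b-> s24
  s22 = 0 | (a.0 | 0) :: -a-> s24
  s23 = a.0 | (0 | 0) :: -a-> s24
  s24 = 0 | (0 | 0) :: (no moves)
Reachable graph of Q (19 states):
  t0 = a.(a.a.0 | (b.a.0 | (b.0 + (0 + 0)))) :: -a-> t1
  t1 = a.a.0 | (b.a.0 | (b.0 + (0 + 0))) :: -a-> t2, -b-> t3, -b-> t4
  t2 = a.0 | (b.a.0 | (b.0 + (0 + 0))) :: -a-> t5, -b-> t6, -b-> t7
  t3 = a.a.0 | (a.0 | (b.0 + (0 + 0))) :: -a-> t6, -a-> t8, -b-> t9
  t4 = a.a.0 | (b.a.0 | 0) :: -a-> t7, -b-> t9
  t5 = 0 | (b.a.0 | (b.0 + (0 + 0))) :: -b-> t10, -b-> t11
  t6 = a.0 | (a.0 | (b.0 + (0 + 0))) :: -a-> t10, -a-> t12, -b-> t13
  t7 = a.0 | (b.a.0 | 0) :: -a-> t11, -b-> t13
  t8 = a.a.0 | (0 | (b.0 + (0 + 0))) :: -a-> t12, -b-> t14
  t9 = a.a.0 | (a.0 | 0) :: -a-> t13, -a-> t14
  t10 = 0 | (a.0 | (b.0 + (0 + 0))) :: -a-> t15, -b-> t16
  t11 = 0 | (b.a.0 | 0) :: -b-> t16
  t12 = a.0 | (0 | (b.0 + (0 + 0))) :: -a-> t15, -b-> t17
  t13 = a.0 | (a.0 | 0) :: -a-> t16, -a-> t17
  t14 = a.a.0 | (0 | 0) :: -a-> t17
  t15 = 0 | (0 | (b.0 + (0 + 0))) :: -b-> t18
  t16 = 0 | (a.0 | 0) :: -a-> t18
  t17 = a.0 | (0 | 0) :: -a-> t18
  t18 = 0 | (0 | 0) :: (no moves)
Trace ⟨aabbb⟩ through P, begin at {s0}:
  after a @ step 1: {s1}
  after a @ step 2: {s2}
  after b @ step 3: {s5, s6, s7}
  after b @ step 4: {s11, s12, s14}
  after b @ step 5: {s19}
  — P admits the full trace.
Trace ⟨aabbb⟩ through Q, begin at {t0}:
  after a @ step 1: {t1}
  after a @ step 2: {t2}
  after b @ step 3: {t6, t7}
  after b @ step 4: {t13}
  after b @ step 5: ∅ (Q stuck)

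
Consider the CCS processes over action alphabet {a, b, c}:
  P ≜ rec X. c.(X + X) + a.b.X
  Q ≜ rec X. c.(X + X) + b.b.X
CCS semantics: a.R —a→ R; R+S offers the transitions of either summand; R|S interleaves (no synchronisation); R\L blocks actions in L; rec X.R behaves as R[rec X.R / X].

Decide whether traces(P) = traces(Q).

NO — witness ⟨a⟩

P's transition system — 3 states:
  u0 = rec X. c.(X + X) + a.b.X :: --a--▸ u1, --c--▸ u2
  u1 = b.(rec X. c.(X + X) + a.b.X) :: --b--▸ u0
  u2 = (rec X. c.(X + X) + a.b.X) + (rec X. c.(X + X) + a.b.X) :: --a--▸ u1, --c--▸ u2
Q's transition system — 3 states:
  v0 = rec X. c.(X + X) + b.b.X :: --b--▸ v1, --c--▸ v2
  v1 = b.(rec X. c.(X + X) + b.b.X) :: --b--▸ v0
  v2 = (rec X. c.(X + X) + b.b.X) + (rec X. c.(X + X) + b.b.X) :: --b--▸ v1, --c--▸ v2
Run σ = ⟨a⟩ on P: start {u0}
  after a @ step 1: {u1}
  ✓ P
Run σ = ⟨a⟩ on Q: start {v0}
  after a @ step 1: no successor for Q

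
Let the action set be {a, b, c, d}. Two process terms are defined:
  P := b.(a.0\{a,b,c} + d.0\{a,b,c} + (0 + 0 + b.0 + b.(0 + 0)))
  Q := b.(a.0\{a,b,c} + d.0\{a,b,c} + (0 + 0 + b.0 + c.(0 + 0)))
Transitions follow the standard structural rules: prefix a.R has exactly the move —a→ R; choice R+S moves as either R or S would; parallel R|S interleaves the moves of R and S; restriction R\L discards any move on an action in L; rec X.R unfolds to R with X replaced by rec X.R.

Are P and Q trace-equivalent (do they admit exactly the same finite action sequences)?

traces(P) ≠ traces(Q) — witness ⟨bc⟩

Reachable graph of P (5 states):
  p0 = b.(a.0\{a,b,c} + d.0\{a,b,c} + (0 + 0 + b.0 + b.(0 + 0))) | ··b··> p1
  p1 = a.0\{a,b,c} + d.0\{a,b,c} + (0 + 0 + b.0 + b.(0 + 0)) | ··a··> p2, ··b··> p3, ··b··> p4, ··d··> p2
  p2 = 0\{a,b,c} | ·
  p3 = 0 | ·
  p4 = 0 + 0 | ·
Reachable graph of Q (5 states):
  q0 = b.(a.0\{a,b,c} + d.0\{a,b,c} + (0 + 0 + b.0 + c.(0 + 0))) | ··b··> q1
  q1 = a.0\{a,b,c} + d.0\{a,b,c} + (0 + 0 + b.0 + c.(0 + 0)) | ··a··> q2, ··b··> q3, ··c··> q4, ··d··> q2
  q2 = 0\{a,b,c} | ·
  q3 = 0 | ·
  q4 = 0 + 0 | ·
Trace ⟨bc⟩ through Q, begin at {q0}:
  after b @ step 1: {q1}
  after c @ step 2: {q4}
  Q completes σ.
Trace ⟨bc⟩ through P, begin at {p0}:
  after b @ step 1: {p1}
  after c @ step 2: ∅ (P stuck)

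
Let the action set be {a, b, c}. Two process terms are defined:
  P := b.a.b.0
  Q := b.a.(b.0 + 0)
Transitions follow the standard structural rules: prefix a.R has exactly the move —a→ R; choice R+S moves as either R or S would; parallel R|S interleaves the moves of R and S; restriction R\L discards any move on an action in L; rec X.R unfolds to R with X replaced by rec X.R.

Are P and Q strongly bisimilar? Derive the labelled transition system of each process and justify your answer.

bisimilar

P's transition system — 4 states:
  m0 = b.a.b.0 :: -b-> m1
  m1 = a.b.0 :: -a-> m2
  m2 = b.0 :: -b-> m3
  m3 = 0 :: ·
Q's transition system — 4 states:
  n0 = b.a.(b.0 + 0) :: -b-> n1
  n1 = a.(b.0 + 0) :: -a-> n2
  n2 = b.0 + 0 :: -b-> n3
  n3 = 0 :: ·
Bisimilarity quotient blocks:
  B0 = {m0, n0}
  B1 = {m1, n1}
  B2 = {m2, n2}
  B3 = {m3, n3}
m0 ∈ B0, n0 ∈ B0 → same block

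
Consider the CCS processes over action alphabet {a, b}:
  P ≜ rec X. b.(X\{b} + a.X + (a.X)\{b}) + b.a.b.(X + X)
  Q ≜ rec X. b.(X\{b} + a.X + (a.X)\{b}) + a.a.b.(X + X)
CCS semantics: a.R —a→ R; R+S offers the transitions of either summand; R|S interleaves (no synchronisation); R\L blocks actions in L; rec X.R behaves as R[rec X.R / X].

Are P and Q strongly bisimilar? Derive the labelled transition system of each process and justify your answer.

not bisimilar

Reachable graph of P (6 states):
  m0 = rec X. b.(X\{b} + a.X + (a.X)\{b}) + b.a.b.(X + X) | -b-> m1, -b-> m2
  m1 = (rec X. b.(X\{b} + a.X + (a.X)\{b}) + b.a.b.(X + X))\{b} + a.(rec X. b.(X\{b} + a.X + (a.X)\{b}) + b.a.b.(X + X)) + (a.(rec X. b.(X\{b} + a.X + (a.X)\{b}) + b.a.b.(X + X)))\{b} | -a-> m0, -a-> m3
  m2 = a.b.((rec X. b.(X\{b} + a.X + (a.X)\{b}) + b.a.b.(X + X)) + (rec X. b.(X\{b} + a.X + (a.X)\{b}) + b.a.b.(X + X))) | -a-> m4
  m3 = (rec X. b.(X\{b} + a.X + (a.X)\{b}) + b.a.b.(X + X))\{b} | deadlocked
  m4 = b.((rec X. b.(X\{b} + a.X + (a.X)\{b}) + b.a.b.(X + X)) + (rec X. b.(X\{b} + a.X + (a.X)\{b}) + b.a.b.(X + X))) | -b-> m5
  m5 = (rec X. b.(X\{b} + a.X + (a.X)\{b}) + b.a.b.(X + X)) + (rec X. b.(X\{b} + a.X + (a.X)\{b}) + b.a.b.(X + X)) | -b-> m1, -b-> m2
Reachable graph of Q (8 states):
  n0 = rec X. b.(X\{b} + a.X + (a.X)\{b}) + a.a.b.(X + X) | -a-> n1, -b-> n2
  n1 = a.b.((rec X. b.(X\{b} + a.X + (a.X)\{b}) + a.a.b.(X + X)) + (rec X. b.(X\{b} + a.X + (a.X)\{b}) + a.a.b.(X + X))) | -a-> n3
  n2 = (rec X. b.(X\{b} + a.X + (a.X)\{b}) + a.a.b.(X + X))\{b} + a.(rec X. b.(X\{b} + a.X + (a.X)\{b}) + a.a.b.(X + X)) + (a.(rec X. b.(X\{b} + a.X + (a.X)\{b}) + a.a.b.(X + X)))\{b} | -a-> n0, -a-> n4, -a-> n5
  n3 = b.((rec X. b.(X\{b} + a.X + (a.X)\{b}) + a.a.b.(X + X)) + (rec X. b.(X\{b} + a.X + (a.X)\{b}) + a.a.b.(X + X))) | -b-> n6
  n4 = (a.b.((rec X. b.(X\{b} + a.X + (a.X)\{b}) + a.a.b.(X + X)) + (rec X. b.(X\{b} + a.X + (a.X)\{b}) + a.a.b.(X + X))))\{b} | -a-> n7
  n5 = (rec X. b.(X\{b} + a.X + (a.X)\{b}) + a.a.b.(X + X))\{b} | -a-> n4
  n6 = (rec X. b.(X\{b} + a.X + (a.X)\{b}) + a.a.b.(X + X)) + (rec X. b.(X\{b} + a.X + (a.X)\{b}) + a.a.b.(X + X)) | -a-> n1, -b-> n2
  n7 = (b.((rec X. b.(X\{b} + a.X + (a.X)\{b}) + a.a.b.(X + X)) + (rec X. b.(X\{b} + a.X + (a.X)\{b}) + a.a.b.(X + X))))\{b} | deadlocked
Coarsest stable partition (strong bisimilarity classes):
  B0 = {m0, m5}
  B1 = {m1}
  B2 = {m3, n7}
  B3 = {m2}
  B4 = {m4}
  B5 = {n0, n6}
  B6 = {n1}
  B7 = {n3}
  B8 = {n2}
  B9 = {n5}
  B10 = {n4}
m0 ∈ B0, n0 ∈ B5 → different blocks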